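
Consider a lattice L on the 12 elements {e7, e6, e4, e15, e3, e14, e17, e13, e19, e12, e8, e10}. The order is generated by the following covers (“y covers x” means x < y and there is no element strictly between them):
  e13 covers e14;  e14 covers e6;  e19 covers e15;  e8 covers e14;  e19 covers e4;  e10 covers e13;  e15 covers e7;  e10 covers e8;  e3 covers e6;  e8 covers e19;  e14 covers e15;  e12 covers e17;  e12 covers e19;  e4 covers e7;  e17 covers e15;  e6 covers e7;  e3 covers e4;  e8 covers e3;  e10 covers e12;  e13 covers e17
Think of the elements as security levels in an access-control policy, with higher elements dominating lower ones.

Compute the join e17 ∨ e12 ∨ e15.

e12

Common upper bounds of {e17, e12, e15}: e10, e12.
The least among these is e12.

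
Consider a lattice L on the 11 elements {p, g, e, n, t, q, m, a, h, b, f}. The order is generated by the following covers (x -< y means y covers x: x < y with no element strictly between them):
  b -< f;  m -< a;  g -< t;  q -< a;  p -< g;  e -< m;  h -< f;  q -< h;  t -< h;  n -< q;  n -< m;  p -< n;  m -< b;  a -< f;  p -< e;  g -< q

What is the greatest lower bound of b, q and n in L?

n

Common lower bounds of {b, q, n}: n, p.
The greatest among these is n.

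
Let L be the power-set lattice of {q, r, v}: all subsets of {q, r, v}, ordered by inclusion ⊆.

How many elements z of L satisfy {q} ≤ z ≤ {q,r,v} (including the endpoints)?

The interval [{q}, {q,r,v}] = {{q,r,v}, {q,r}, {q,v}, {q}}, which has 4 elements.

4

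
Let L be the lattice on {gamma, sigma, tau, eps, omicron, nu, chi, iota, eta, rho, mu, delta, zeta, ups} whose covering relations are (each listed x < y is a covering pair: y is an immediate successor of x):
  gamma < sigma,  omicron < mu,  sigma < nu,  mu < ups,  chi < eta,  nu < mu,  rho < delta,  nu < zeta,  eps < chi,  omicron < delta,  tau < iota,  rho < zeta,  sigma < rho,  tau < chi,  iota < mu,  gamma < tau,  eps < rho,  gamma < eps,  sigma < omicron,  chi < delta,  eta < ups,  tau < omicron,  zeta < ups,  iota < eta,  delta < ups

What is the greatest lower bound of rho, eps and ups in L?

eps

Common lower bounds of {rho, eps, ups}: eps, gamma.
The greatest among these is eps.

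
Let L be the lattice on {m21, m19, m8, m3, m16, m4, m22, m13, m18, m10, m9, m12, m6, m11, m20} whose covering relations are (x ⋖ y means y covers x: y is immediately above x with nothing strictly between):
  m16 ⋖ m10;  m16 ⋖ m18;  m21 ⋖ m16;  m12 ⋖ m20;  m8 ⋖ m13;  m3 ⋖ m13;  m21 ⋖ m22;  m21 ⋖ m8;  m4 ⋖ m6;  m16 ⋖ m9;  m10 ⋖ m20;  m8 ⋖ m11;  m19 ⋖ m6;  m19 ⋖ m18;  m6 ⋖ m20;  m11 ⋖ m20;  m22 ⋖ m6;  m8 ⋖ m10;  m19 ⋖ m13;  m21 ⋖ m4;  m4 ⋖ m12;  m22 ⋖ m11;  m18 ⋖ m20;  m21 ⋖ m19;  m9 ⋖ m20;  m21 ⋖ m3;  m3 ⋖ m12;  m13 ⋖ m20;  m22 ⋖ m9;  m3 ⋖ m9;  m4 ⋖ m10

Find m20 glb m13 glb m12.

m3

Common lower bounds of {m20, m13, m12}: m21, m3.
The greatest among these is m3.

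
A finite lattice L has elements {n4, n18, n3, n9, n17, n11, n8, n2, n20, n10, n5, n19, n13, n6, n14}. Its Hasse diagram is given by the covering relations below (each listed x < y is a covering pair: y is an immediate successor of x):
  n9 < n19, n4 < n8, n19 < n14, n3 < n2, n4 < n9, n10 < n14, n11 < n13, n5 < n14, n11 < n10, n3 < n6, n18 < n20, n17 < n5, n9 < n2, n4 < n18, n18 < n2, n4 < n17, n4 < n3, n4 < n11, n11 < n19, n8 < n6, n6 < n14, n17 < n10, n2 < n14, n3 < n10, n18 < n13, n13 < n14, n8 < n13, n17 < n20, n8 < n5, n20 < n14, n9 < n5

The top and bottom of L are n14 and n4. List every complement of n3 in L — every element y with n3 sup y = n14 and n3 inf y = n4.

Need y with n3 ∨ y = n14 and n3 ∧ y = n4.
Checking each element gives: n13, n19, n20, n5.

n13, n19, n20, n5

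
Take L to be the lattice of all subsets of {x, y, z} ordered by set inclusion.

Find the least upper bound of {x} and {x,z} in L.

{x,z}

Under ⊆, join is union: {x} ∪ {x,z} = {x,z}.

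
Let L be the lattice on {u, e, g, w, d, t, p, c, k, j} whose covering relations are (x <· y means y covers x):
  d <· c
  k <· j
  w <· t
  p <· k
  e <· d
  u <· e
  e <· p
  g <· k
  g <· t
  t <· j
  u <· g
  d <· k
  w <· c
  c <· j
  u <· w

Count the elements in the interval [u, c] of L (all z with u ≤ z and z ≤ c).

The interval [u, c] = {c, d, e, u, w}, which has 5 elements.

5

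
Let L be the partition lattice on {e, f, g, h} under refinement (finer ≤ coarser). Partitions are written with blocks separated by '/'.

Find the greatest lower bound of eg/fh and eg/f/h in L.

eg/f/h

The meet (common refinement) of eg/fh and eg/f/h intersects blocks pairwise, giving eg/f/h.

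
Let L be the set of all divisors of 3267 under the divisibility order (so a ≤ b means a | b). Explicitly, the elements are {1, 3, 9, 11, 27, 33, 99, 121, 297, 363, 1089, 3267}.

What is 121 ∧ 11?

In the divisibility order, the meet is the greatest common divisor: gcd(121, 11) = 11.

11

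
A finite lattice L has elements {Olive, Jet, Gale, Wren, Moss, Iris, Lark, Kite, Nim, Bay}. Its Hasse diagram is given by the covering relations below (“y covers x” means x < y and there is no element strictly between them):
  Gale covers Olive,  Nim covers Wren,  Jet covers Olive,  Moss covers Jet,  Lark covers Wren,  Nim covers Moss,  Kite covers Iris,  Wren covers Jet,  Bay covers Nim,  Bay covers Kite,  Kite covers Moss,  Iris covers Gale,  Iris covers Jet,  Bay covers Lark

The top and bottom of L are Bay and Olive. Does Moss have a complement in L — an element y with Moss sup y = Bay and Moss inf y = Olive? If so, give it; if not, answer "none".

none

For every candidate y, either Moss ∨ y ≠ Bay or Moss ∧ y ≠ Olive; no complement exists.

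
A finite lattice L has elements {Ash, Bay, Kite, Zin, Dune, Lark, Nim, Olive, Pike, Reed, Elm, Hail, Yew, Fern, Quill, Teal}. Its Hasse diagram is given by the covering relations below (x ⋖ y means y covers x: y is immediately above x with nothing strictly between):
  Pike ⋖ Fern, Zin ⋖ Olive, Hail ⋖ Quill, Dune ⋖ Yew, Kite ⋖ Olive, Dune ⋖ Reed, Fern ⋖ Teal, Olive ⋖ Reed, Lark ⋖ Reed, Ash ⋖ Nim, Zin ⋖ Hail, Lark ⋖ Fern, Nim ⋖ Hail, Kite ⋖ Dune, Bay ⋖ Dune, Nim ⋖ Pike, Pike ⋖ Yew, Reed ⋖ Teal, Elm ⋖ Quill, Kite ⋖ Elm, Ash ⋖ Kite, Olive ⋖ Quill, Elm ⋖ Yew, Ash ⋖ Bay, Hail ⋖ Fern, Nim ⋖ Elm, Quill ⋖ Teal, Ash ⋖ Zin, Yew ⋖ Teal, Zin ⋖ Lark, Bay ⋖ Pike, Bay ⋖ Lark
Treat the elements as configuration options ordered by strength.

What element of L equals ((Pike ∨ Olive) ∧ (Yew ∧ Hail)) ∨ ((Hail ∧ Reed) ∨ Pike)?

Pike ∨ Olive = Teal
Yew ∧ Hail = Nim
Teal ∧ Nim = Nim
Hail ∧ Reed = Zin
Zin ∨ Pike = Fern
Nim ∨ Fern = Fern

Fern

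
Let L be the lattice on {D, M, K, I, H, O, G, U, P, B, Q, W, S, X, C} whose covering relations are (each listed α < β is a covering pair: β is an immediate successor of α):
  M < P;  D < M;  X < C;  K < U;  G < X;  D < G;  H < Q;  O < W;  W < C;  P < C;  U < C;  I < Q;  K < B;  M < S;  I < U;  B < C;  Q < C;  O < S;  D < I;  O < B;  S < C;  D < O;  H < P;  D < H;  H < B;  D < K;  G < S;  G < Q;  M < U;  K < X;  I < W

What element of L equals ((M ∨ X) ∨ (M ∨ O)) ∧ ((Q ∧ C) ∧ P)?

M ∨ X = C
M ∨ O = S
C ∨ S = C
Q ∧ C = Q
Q ∧ P = H
C ∧ H = H

H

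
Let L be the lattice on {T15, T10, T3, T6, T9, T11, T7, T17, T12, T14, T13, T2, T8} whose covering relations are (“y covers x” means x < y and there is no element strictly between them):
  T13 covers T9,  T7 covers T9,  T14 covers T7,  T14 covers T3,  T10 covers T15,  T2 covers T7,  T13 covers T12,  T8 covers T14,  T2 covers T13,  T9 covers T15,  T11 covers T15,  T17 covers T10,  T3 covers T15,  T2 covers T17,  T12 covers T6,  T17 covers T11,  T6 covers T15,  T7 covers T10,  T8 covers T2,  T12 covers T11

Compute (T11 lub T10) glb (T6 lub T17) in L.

T17

T11 ∨ T10 = T17
T6 ∨ T17 = T2
T17 ∧ T2 = T17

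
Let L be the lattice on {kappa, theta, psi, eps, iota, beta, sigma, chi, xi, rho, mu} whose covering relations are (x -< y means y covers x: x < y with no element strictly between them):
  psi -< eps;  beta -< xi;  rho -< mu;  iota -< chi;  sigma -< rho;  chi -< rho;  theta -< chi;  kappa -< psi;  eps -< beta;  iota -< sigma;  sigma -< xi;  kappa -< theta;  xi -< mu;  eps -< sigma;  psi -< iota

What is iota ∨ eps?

Common upper bounds of {iota, eps}: mu, rho, sigma, xi.
The least among these is sigma.

sigma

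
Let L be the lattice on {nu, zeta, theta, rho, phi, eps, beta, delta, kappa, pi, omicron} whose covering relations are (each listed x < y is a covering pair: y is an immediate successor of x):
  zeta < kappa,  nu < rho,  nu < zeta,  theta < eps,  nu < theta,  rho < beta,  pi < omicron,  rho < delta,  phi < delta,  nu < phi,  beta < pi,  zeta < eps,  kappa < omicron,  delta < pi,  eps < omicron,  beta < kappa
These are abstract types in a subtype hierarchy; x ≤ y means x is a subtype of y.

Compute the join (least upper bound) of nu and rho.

rho

Common upper bounds of {nu, rho}: beta, delta, kappa, omicron, pi, rho.
The least among these is rho.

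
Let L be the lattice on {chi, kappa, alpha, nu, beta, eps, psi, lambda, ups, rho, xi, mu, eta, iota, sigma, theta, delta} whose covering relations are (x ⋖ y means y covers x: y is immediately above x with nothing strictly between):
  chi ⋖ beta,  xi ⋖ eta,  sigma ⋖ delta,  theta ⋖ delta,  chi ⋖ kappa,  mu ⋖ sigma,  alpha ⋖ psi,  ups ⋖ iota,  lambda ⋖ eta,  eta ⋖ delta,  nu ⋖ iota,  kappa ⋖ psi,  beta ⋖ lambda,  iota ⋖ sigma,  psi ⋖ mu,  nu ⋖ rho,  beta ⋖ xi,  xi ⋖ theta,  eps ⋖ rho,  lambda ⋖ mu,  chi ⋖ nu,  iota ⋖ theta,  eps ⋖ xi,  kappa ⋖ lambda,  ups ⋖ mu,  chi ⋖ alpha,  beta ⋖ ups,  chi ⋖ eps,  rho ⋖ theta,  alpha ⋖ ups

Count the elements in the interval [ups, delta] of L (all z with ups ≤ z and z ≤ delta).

The interval [ups, delta] = {delta, iota, mu, sigma, theta, ups}, which has 6 elements.

6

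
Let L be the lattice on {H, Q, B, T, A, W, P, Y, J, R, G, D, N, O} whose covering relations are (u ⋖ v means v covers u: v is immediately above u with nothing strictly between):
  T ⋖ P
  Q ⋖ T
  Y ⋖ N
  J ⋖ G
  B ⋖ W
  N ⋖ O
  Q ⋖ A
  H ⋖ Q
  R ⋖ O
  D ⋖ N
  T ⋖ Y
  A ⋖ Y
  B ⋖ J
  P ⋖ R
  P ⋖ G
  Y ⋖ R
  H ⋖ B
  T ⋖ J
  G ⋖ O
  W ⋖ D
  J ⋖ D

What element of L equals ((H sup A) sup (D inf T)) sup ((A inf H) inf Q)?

Y

H ∨ A = A
D ∧ T = T
A ∨ T = Y
A ∧ H = H
H ∧ Q = H
Y ∨ H = Y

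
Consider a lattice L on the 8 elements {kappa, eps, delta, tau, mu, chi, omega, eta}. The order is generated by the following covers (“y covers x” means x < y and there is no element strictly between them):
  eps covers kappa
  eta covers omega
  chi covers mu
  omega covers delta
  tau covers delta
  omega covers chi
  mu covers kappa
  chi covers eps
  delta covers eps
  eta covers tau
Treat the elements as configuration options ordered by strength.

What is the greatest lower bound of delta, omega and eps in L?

Common lower bounds of {delta, omega, eps}: eps, kappa.
The greatest among these is eps.

eps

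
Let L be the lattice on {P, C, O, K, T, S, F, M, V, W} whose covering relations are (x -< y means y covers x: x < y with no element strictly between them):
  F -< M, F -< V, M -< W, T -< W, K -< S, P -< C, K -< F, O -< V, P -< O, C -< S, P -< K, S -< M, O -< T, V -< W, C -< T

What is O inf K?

P

Common lower bounds of {O, K}: P.
The greatest among these is P.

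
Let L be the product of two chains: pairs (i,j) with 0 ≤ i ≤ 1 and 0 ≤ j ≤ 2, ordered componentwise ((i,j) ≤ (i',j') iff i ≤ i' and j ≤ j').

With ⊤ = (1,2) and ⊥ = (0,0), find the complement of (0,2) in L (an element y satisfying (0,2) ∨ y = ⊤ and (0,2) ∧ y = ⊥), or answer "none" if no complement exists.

(1,0)

Need y with (0,2) ∨ y = (1,2) and (0,2) ∧ y = (0,0).
Checking each element gives: (1,0).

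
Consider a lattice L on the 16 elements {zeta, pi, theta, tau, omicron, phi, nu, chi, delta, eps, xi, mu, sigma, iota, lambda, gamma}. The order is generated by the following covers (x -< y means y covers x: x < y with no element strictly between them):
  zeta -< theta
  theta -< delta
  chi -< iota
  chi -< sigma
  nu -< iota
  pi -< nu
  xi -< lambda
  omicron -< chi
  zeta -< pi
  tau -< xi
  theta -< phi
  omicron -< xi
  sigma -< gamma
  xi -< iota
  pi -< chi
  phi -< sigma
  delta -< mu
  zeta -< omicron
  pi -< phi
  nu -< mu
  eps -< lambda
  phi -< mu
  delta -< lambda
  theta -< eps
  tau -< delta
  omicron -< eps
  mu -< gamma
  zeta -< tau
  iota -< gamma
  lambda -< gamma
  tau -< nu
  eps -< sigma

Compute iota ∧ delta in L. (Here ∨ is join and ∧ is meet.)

tau

iota ∧ delta = tau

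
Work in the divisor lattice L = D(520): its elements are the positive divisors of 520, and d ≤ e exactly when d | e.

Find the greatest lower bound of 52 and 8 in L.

4

In the divisibility order, the meet is the greatest common divisor: gcd(52, 8) = 4.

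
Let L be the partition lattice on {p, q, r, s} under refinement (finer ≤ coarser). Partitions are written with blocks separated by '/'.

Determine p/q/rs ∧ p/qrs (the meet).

The meet (common refinement) of p/q/rs and p/qrs intersects blocks pairwise, giving p/q/rs.

p/q/rs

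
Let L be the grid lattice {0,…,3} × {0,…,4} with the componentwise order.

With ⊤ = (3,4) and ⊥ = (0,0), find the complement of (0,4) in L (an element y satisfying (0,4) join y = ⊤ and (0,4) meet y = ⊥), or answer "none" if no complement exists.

Need y with (0,4) ∨ y = (3,4) and (0,4) ∧ y = (0,0).
Checking each element gives: (3,0).

(3,0)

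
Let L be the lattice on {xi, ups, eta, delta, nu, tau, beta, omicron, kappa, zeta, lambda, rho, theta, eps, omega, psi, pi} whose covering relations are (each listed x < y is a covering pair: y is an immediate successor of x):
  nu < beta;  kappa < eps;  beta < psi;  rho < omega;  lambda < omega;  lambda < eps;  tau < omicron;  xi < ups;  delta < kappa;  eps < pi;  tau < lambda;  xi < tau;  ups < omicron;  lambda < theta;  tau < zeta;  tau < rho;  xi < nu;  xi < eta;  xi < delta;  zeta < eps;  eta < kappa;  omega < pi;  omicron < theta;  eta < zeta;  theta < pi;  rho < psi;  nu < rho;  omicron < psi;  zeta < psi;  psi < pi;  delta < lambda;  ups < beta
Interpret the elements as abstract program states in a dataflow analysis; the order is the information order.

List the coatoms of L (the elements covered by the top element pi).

The coatoms are exactly the elements covered by pi: eps, omega, psi, theta.

eps, omega, psi, theta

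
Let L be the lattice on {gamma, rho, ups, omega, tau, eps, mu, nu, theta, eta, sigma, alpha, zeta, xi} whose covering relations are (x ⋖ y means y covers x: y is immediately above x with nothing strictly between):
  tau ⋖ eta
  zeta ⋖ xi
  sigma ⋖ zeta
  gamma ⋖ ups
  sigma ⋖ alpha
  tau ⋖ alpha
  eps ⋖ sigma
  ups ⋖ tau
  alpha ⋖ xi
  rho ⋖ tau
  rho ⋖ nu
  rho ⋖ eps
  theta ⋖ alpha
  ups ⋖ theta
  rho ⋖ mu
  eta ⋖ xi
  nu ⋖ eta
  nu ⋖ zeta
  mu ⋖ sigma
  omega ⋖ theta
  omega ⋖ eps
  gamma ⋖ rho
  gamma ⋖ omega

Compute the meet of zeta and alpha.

sigma

Common lower bounds of {zeta, alpha}: eps, gamma, mu, omega, rho, sigma.
The greatest among these is sigma.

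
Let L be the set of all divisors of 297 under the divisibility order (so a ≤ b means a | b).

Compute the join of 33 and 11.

33

Common upper bounds of {33, 11}: 297, 33, 99.
The least among these is 33.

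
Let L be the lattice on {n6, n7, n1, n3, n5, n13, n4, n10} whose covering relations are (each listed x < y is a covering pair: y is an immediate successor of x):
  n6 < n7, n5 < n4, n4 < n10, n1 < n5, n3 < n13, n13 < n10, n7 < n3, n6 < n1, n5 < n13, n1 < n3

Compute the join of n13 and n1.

Common upper bounds of {n13, n1}: n10, n13.
The least among these is n13.

n13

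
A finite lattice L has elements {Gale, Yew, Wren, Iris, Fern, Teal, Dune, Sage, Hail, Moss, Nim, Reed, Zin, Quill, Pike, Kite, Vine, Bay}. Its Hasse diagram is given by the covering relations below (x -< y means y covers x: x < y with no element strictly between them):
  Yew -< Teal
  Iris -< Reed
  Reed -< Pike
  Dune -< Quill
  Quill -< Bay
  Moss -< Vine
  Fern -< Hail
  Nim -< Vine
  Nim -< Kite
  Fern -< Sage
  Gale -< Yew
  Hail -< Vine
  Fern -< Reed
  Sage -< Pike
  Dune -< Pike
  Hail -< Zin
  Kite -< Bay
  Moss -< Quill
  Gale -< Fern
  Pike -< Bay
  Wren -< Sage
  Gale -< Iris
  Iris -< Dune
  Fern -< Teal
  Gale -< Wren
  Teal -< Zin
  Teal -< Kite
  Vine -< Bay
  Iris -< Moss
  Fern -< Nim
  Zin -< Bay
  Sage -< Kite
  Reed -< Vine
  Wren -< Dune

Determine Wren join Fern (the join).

Common upper bounds of {Wren, Fern}: Bay, Kite, Pike, Sage.
The least among these is Sage.

Sage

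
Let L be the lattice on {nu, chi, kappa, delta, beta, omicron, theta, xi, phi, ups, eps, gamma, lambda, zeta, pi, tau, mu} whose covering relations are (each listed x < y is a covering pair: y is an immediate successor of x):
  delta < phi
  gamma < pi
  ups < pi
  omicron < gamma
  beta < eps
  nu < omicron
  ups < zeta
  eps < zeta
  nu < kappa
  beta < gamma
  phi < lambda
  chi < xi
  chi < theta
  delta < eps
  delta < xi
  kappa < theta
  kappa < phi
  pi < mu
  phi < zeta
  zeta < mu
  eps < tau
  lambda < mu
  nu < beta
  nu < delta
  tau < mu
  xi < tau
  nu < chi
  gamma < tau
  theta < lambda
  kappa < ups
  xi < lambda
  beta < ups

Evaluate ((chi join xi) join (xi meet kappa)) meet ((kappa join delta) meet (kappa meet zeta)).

nu

chi ∨ xi = xi
xi ∧ kappa = nu
xi ∨ nu = xi
kappa ∨ delta = phi
kappa ∧ zeta = kappa
phi ∧ kappa = kappa
xi ∧ kappa = nu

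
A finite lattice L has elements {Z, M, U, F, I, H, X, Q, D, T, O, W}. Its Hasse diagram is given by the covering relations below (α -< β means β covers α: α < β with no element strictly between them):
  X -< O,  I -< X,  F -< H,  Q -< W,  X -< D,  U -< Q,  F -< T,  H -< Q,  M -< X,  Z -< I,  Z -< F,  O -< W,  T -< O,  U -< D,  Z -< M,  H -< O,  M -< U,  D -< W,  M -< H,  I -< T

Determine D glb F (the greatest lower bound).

Common lower bounds of {D, F}: Z.
The greatest among these is Z.

Z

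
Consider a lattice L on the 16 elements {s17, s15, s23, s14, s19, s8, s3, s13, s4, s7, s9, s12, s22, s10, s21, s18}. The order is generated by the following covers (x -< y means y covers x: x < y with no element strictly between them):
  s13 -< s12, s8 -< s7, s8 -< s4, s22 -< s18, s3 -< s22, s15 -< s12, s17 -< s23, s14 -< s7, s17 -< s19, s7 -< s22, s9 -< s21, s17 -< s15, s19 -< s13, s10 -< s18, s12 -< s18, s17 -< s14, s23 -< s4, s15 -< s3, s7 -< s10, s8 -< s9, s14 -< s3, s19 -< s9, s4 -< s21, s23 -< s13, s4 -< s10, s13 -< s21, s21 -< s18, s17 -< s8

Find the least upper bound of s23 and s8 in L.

Common upper bounds of {s23, s8}: s10, s18, s21, s4.
The least among these is s4.

s4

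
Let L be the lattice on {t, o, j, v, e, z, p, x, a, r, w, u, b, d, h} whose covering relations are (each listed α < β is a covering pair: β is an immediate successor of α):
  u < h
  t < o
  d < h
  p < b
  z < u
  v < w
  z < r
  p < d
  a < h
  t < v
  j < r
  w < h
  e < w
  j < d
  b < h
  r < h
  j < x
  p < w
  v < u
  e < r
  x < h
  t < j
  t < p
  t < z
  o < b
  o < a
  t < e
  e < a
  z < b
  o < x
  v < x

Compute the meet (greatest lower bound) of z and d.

t

Common lower bounds of {z, d}: t.
The greatest among these is t.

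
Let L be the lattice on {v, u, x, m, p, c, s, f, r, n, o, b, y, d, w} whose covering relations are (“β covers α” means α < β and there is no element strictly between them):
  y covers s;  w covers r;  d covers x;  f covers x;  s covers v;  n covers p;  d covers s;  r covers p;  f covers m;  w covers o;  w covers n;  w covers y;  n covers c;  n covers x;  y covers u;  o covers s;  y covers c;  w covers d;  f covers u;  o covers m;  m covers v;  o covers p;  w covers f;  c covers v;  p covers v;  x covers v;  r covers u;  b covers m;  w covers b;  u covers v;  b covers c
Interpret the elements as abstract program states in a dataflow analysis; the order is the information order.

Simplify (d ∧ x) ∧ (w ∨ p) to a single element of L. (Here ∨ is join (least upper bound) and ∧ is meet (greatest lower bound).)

d ∧ x = x
w ∨ p = w
x ∧ w = x

x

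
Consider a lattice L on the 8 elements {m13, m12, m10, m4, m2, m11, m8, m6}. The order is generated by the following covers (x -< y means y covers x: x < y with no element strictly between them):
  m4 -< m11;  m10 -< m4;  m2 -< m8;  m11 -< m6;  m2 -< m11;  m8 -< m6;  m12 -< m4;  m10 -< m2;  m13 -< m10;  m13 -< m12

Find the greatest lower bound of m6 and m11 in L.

m11

Common lower bounds of {m6, m11}: m10, m11, m12, m13, m2, m4.
The greatest among these is m11.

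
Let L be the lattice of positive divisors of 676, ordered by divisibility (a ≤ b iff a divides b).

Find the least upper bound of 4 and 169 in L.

676

In the divisibility order, the join is the least common multiple: lcm(4, 169) = 676.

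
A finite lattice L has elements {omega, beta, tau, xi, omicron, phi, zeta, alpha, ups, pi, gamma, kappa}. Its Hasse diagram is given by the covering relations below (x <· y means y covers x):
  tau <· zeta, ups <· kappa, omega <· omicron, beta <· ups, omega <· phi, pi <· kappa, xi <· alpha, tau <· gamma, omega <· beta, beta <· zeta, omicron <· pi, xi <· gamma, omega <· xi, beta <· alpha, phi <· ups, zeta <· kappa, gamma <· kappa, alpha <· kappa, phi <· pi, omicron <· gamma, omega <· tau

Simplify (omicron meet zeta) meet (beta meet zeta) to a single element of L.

omega

omicron ∧ zeta = omega
beta ∧ zeta = beta
omega ∧ beta = omega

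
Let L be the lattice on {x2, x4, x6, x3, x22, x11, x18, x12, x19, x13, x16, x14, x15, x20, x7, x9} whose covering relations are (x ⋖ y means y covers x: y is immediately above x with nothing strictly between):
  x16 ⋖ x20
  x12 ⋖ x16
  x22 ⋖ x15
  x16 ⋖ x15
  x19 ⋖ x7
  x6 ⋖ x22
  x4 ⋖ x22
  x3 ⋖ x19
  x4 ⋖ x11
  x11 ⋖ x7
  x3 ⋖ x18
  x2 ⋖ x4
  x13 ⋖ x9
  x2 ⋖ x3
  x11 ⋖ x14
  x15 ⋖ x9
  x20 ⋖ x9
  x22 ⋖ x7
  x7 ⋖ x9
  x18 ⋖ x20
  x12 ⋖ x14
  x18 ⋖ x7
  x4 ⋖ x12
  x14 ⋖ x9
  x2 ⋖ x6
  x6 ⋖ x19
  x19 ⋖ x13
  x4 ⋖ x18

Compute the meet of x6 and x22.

Common lower bounds of {x6, x22}: x2, x6.
The greatest among these is x6.

x6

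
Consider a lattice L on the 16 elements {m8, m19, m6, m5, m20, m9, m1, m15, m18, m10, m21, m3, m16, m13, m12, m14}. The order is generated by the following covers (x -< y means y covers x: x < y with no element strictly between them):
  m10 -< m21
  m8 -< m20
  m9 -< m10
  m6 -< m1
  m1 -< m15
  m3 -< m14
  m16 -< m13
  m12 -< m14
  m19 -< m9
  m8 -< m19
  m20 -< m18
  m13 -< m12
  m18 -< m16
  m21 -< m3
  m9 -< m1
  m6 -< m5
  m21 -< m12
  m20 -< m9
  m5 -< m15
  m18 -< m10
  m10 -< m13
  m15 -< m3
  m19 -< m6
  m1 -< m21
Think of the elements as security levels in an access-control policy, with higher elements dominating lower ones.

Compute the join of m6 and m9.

m1

Common upper bounds of {m6, m9}: m1, m12, m14, m15, m21, m3.
The least among these is m1.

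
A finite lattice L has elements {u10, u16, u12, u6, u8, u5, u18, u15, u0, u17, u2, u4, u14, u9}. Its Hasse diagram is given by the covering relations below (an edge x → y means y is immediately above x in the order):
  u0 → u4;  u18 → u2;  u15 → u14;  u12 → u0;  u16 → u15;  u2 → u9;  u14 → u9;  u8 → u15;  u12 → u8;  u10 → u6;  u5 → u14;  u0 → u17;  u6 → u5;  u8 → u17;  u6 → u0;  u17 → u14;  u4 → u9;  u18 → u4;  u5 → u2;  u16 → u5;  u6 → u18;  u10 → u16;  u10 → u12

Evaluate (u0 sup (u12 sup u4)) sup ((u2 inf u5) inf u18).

u4

u12 ∨ u4 = u4
u0 ∨ u4 = u4
u2 ∧ u5 = u5
u5 ∧ u18 = u6
u4 ∨ u6 = u4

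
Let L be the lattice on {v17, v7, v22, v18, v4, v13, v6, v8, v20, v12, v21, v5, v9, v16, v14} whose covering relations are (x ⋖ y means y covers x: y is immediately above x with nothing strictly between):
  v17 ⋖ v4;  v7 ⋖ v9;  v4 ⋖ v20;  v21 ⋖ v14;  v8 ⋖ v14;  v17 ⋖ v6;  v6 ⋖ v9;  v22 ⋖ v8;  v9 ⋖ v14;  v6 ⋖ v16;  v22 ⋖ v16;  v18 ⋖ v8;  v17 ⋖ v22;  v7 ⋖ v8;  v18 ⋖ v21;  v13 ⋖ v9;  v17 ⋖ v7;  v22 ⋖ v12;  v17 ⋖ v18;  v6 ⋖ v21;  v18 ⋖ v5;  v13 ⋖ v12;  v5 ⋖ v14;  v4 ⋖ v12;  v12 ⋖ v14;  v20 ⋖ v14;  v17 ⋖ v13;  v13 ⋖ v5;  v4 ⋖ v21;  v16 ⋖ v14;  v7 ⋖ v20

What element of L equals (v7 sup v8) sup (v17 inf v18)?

v8

v7 ∨ v8 = v8
v17 ∧ v18 = v17
v8 ∨ v17 = v8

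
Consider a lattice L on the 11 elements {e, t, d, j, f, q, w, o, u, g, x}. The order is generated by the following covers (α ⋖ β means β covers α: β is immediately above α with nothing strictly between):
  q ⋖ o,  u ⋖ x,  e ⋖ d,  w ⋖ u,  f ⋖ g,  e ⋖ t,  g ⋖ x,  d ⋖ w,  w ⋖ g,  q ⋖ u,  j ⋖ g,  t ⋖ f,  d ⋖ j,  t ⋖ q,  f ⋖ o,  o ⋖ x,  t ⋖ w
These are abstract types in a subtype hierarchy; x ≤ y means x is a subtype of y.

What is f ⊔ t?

Common upper bounds of {f, t}: f, g, o, x.
The least among these is f.

f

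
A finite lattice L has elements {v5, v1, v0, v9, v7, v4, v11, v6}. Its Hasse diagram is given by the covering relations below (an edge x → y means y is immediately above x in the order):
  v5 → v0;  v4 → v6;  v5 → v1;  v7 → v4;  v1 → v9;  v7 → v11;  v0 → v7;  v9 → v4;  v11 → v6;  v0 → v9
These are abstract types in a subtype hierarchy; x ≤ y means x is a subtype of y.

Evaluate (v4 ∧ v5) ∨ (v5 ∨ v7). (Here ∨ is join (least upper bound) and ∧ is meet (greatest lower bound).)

v4 ∧ v5 = v5
v5 ∨ v7 = v7
v5 ∨ v7 = v7

v7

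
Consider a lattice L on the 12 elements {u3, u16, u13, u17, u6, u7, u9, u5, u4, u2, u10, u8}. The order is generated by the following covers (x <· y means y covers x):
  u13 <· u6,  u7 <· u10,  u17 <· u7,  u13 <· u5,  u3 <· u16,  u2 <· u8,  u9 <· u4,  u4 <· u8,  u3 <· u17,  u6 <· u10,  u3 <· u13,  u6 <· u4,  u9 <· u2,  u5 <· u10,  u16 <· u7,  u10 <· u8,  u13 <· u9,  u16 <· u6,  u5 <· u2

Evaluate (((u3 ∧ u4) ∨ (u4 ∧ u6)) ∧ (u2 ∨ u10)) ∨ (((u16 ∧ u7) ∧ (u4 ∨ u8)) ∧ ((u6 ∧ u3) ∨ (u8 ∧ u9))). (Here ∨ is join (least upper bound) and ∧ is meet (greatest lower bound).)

u3 ∧ u4 = u3
u4 ∧ u6 = u6
u3 ∨ u6 = u6
u2 ∨ u10 = u8
u6 ∧ u8 = u6
u16 ∧ u7 = u16
u4 ∨ u8 = u8
u16 ∧ u8 = u16
u6 ∧ u3 = u3
u8 ∧ u9 = u9
u3 ∨ u9 = u9
u16 ∧ u9 = u3
u6 ∨ u3 = u6

u6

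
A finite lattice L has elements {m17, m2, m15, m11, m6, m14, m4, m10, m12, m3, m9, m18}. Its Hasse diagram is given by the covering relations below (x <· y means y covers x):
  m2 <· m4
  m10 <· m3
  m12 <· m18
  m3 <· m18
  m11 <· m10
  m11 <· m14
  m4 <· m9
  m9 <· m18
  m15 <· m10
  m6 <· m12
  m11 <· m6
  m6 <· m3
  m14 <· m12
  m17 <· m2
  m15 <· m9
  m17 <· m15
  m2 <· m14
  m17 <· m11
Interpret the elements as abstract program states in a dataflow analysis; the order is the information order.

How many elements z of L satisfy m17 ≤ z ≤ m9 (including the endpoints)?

5

The interval [m17, m9] = {m15, m17, m2, m4, m9}, which has 5 elements.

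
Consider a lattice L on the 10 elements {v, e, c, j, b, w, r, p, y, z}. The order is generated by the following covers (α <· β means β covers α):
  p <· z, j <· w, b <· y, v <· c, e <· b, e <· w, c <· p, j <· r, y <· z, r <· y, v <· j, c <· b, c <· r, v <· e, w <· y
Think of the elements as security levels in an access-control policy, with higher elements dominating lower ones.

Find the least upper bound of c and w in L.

Common upper bounds of {c, w}: y, z.
The least among these is y.

y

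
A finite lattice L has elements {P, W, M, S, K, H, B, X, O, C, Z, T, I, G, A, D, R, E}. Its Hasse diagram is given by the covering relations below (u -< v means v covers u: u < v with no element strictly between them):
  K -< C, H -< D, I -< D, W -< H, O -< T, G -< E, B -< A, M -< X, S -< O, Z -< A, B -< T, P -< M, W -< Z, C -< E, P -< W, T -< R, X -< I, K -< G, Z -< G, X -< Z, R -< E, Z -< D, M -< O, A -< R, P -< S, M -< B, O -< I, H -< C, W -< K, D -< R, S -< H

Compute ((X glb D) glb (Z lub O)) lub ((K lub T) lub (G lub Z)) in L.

E

X ∧ D = X
Z ∨ O = D
X ∧ D = X
K ∨ T = E
G ∨ Z = G
E ∨ G = E
X ∨ E = E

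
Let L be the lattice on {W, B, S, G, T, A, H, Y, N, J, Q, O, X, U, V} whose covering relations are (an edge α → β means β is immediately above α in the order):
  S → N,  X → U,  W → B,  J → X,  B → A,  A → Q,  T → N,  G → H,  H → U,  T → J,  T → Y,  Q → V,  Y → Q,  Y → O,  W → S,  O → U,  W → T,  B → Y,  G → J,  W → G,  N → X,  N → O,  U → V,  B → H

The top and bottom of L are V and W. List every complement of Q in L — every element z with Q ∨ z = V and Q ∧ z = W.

G, S

Need z with Q ∨ z = V and Q ∧ z = W.
Checking each element gives: G, S.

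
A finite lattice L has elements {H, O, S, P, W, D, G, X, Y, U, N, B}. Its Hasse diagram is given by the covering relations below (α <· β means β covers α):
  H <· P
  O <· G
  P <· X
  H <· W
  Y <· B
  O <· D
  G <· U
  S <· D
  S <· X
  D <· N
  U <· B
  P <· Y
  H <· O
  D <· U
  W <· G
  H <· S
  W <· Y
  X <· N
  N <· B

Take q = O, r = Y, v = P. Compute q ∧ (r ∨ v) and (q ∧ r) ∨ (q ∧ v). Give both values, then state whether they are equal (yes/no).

H; H; yes

r ∨ v = Y, so q ∧ (r ∨ v) = O ∧ Y = H.
q ∧ r = H and q ∧ v = H, so (q ∧ r) ∨ (q ∧ v) = H ∨ H = H.
Equal: yes.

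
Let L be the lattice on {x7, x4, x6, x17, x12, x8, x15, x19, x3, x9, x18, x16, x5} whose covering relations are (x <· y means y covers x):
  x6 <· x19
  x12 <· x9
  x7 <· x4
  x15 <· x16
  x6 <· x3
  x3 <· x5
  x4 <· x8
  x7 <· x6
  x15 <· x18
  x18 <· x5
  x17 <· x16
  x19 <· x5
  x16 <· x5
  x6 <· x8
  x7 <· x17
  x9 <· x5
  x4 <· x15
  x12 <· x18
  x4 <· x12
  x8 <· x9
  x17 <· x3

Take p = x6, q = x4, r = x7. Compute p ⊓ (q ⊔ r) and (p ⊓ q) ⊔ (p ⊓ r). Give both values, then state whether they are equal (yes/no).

x7; x7; yes

q ⊔ r = x4, so p ⊓ (q ⊔ r) = x6 ⊓ x4 = x7.
p ⊓ q = x7 and p ⊓ r = x7, so (p ⊓ q) ⊔ (p ⊓ r) = x7 ⊔ x7 = x7.
Equal: yes.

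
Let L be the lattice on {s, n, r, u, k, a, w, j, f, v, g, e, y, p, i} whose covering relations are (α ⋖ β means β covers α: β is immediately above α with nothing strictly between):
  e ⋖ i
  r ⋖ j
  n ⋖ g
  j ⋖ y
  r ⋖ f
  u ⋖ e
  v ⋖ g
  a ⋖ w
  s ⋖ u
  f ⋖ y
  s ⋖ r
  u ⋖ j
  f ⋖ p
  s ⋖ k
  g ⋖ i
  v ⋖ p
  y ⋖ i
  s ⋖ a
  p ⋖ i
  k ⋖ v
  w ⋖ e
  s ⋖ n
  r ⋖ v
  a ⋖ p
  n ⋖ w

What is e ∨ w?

e

Common upper bounds of {e, w}: e, i.
The least among these is e.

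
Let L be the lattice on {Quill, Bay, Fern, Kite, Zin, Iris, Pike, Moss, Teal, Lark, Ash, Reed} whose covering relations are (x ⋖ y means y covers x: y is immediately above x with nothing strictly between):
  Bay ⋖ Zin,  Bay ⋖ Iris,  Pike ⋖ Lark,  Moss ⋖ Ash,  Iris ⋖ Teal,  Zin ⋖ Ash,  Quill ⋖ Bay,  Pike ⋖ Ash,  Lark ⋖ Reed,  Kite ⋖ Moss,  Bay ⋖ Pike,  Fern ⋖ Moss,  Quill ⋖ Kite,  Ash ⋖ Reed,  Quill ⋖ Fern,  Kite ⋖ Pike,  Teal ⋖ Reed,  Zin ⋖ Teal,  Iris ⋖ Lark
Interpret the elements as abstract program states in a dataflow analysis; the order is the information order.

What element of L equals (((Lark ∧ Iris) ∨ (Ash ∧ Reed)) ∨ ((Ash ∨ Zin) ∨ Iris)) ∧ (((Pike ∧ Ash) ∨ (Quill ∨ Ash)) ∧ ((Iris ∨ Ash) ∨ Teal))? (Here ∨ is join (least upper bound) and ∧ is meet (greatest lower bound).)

Lark ∧ Iris = Iris
Ash ∧ Reed = Ash
Iris ∨ Ash = Reed
Ash ∨ Zin = Ash
Ash ∨ Iris = Reed
Reed ∨ Reed = Reed
Pike ∧ Ash = Pike
Quill ∨ Ash = Ash
Pike ∨ Ash = Ash
Iris ∨ Ash = Reed
Reed ∨ Teal = Reed
Ash ∧ Reed = Ash
Reed ∧ Ash = Ash

Ash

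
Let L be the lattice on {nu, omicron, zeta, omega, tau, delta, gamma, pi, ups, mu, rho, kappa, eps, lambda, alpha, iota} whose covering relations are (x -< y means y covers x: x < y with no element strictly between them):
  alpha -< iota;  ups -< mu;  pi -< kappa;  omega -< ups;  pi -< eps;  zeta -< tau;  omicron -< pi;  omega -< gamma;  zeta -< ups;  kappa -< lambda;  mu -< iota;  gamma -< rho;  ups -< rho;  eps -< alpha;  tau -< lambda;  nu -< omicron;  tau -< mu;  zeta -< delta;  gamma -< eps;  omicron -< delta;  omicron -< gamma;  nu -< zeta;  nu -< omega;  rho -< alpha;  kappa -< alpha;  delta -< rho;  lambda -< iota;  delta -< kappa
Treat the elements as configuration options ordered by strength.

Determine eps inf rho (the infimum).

gamma

Common lower bounds of {eps, rho}: gamma, nu, omega, omicron.
The greatest among these is gamma.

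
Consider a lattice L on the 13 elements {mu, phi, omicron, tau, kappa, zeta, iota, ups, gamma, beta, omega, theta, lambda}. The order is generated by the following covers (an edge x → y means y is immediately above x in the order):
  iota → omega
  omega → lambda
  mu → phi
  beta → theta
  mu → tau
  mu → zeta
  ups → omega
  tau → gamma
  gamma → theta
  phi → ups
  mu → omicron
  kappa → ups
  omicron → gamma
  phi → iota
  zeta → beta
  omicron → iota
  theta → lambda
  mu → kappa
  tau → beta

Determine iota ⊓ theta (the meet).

Common lower bounds of {iota, theta}: mu, omicron.
The greatest among these is omicron.

omicron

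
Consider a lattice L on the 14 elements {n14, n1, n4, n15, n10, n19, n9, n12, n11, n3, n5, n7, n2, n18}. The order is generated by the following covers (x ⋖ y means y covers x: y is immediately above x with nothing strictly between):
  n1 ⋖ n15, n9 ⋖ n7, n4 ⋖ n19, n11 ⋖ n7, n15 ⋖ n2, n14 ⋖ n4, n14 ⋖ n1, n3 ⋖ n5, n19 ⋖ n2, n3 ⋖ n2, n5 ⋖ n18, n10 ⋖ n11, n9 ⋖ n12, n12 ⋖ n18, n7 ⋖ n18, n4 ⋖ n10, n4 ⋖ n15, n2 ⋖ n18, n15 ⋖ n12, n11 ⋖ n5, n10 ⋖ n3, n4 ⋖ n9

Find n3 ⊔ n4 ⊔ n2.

n2

Common upper bounds of {n3, n4, n2}: n18, n2.
The least among these is n2.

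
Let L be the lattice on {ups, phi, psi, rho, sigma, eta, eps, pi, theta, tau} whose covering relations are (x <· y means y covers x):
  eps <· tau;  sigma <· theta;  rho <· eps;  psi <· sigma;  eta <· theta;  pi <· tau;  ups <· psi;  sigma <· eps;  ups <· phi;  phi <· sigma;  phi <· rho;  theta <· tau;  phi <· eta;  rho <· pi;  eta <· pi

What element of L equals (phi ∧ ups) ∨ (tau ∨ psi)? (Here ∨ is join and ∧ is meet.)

phi ∧ ups = ups
tau ∨ psi = tau
ups ∨ tau = tau

tau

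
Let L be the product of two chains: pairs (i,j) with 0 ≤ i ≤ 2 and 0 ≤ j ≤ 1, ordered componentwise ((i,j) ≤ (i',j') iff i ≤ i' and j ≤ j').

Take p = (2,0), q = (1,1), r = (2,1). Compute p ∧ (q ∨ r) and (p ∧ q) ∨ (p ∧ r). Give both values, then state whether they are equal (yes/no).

q ∨ r = (2,1), so p ∧ (q ∨ r) = (2,0) ∧ (2,1) = (2,0).
p ∧ q = (1,0) and p ∧ r = (2,0), so (p ∧ q) ∨ (p ∧ r) = (1,0) ∨ (2,0) = (2,0).
Equal: yes.

(2,0); (2,0); yes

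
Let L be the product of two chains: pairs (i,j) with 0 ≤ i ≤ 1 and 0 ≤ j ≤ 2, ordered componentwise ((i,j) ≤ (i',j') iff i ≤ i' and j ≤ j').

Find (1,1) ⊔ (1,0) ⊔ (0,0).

(1,1)

In a product of chains, the join is componentwise max, giving (1,1).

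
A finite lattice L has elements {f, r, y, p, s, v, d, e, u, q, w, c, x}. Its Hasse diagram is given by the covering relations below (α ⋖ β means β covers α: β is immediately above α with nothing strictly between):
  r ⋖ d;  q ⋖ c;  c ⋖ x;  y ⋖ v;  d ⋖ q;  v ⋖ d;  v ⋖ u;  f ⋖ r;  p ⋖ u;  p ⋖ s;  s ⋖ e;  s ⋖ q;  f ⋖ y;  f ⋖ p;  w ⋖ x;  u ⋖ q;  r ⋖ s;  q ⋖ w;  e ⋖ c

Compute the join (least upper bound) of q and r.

Common upper bounds of {q, r}: c, q, w, x.
The least among these is q.

q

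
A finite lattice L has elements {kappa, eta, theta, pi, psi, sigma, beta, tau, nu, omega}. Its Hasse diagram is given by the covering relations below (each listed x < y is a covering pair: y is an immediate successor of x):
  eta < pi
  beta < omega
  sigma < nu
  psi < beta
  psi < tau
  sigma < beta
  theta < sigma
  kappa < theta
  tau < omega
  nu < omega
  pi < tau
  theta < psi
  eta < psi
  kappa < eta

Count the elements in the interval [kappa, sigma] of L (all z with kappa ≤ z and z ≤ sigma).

3

The interval [kappa, sigma] = {kappa, sigma, theta}, which has 3 elements.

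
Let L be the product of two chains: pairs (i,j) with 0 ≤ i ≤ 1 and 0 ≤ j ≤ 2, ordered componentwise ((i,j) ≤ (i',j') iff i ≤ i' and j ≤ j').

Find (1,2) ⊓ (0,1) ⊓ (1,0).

In a product of chains, the meet is componentwise min, giving (0,0).

(0,0)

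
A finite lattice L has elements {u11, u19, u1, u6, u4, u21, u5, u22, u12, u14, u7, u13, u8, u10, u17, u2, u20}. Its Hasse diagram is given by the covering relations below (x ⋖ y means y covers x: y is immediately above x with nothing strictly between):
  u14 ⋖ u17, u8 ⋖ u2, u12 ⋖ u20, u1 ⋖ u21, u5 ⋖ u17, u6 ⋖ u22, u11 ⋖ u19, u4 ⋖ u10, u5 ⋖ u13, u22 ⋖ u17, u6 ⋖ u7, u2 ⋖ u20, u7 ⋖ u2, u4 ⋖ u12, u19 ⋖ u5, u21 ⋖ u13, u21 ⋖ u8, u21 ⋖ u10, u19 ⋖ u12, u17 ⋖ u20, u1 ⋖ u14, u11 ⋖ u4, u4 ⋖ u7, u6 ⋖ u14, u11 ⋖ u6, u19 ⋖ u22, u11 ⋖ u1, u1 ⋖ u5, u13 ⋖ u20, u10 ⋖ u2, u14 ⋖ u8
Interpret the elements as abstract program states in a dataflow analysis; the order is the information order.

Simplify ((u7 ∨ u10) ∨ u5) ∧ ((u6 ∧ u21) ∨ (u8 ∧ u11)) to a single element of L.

u7 ∨ u10 = u2
u2 ∨ u5 = u20
u6 ∧ u21 = u11
u8 ∧ u11 = u11
u11 ∨ u11 = u11
u20 ∧ u11 = u11

u11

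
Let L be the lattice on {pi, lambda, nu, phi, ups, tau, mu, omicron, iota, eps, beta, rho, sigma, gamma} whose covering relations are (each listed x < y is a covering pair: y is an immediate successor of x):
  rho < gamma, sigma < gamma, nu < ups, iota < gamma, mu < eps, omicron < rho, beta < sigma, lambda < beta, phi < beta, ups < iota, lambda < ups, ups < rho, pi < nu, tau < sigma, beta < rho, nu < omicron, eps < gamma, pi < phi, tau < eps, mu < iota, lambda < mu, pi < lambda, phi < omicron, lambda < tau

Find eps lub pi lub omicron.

Common upper bounds of {eps, pi, omicron}: gamma.
The least among these is gamma.

gamma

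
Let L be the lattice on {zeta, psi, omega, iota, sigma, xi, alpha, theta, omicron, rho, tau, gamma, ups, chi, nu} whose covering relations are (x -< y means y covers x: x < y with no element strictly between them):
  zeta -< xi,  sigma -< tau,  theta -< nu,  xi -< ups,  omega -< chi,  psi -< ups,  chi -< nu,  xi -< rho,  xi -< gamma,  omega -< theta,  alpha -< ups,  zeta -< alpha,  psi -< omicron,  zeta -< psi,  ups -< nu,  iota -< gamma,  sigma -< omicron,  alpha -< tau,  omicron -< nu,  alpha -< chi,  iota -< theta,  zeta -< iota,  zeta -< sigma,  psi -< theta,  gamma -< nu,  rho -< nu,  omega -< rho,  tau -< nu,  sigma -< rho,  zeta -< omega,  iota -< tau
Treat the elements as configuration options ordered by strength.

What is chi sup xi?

Common upper bounds of {chi, xi}: nu.
The least among these is nu.

nu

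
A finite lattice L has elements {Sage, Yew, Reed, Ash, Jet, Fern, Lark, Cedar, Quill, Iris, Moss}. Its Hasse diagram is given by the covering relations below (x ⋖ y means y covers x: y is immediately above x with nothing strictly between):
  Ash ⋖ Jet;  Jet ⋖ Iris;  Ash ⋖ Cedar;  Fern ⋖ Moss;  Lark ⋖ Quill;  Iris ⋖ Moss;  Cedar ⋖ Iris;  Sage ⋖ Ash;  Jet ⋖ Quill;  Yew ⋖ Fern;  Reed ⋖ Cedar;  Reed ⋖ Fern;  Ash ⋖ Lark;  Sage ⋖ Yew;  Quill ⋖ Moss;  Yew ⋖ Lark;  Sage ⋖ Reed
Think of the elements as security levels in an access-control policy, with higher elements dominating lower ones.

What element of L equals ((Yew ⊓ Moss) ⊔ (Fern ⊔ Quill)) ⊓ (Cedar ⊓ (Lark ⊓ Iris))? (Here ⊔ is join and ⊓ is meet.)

Ash

Yew ∧ Moss = Yew
Fern ∨ Quill = Moss
Yew ∨ Moss = Moss
Lark ∧ Iris = Ash
Cedar ∧ Ash = Ash
Moss ∧ Ash = Ash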